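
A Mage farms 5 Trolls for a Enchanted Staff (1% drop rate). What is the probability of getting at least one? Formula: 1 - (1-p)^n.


P(at least one) = 1 - P(none) = 1 - (1-p)^n
p = 1/100 = 0.01
1 - p = 0.99
(1 - p)^5 = 0.99^5 = 0.950990
P(at least one) = 1 - 0.950990 = 0.0490

0.0490


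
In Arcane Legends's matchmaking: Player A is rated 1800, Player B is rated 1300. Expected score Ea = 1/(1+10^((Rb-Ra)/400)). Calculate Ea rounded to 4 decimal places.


Elo expected score: Ea = 1/(1 + 10^((Rb-Ra)/400))
Rb - Ra = 1300 - 1800 = -500
(Rb-Ra)/400 = -500/400 = -1.25
10^-1.25 = 0.056234
Ea = 1/(1 + 0.056234) = 1/1.056234 = 0.9468

0.9468


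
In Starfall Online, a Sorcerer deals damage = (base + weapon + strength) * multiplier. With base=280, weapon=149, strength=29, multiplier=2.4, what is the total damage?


Sum base + weapon + str = 280 + 149 + 29 = 458
Multiply by 2.4:
458 * 2.4 = 1099.2

1099.2 damage


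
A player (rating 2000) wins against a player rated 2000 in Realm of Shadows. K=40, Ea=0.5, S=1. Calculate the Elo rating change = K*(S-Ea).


Elo update: delta = K * (S - Ea), where S = 1 (wins)
S - Ea = 1 - 0.5 = 0.5
Rating change = 40 * 0.5
= 20.00

20.00 rating points


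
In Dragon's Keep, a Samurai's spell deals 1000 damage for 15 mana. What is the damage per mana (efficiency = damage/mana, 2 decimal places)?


Efficiency = damage / mana
= 1000 / 15
= 66.67

66.67 dmg/mana


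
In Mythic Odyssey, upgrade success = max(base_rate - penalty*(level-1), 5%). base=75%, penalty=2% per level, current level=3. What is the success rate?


raw_rate = 75 - 2 * (3 - 1)
= 75 - 2 * 2
= 75 - 4
= 71
Apply floor: max(71, 5) = 71%

71%


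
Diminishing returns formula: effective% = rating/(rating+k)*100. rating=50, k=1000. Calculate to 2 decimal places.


effective% = rating / (rating + k) * 100
= 50 / (50 + 1000) * 100
= 50 / 1050 * 100
= 0.047619 * 100
= 4.76%

4.76%


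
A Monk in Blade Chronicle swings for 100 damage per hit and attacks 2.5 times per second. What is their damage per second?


DPS = damage * attack_speed
= 100 * 2.5
= 250.0

250.0 DPS


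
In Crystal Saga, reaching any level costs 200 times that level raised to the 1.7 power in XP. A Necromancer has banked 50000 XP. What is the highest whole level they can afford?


XP = 200 * level^1.7, so level = (XP / 200)^(1/1.7)
= (50000 / 200)^(1/1.7)
= 250.0^0.5882
= 25.7367
Floor: level = 25

level 25


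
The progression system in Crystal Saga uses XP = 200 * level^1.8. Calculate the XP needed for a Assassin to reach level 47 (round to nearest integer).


XP = 200 * level^1.8
Substitute level = 47:
XP = 200 * 47^1.8
= 200 * 1022.7657
= 204553

204553 XP


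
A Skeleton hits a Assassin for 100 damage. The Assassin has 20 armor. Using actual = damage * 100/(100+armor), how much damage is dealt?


actual = 100 * 100 / (100 + 20)
= 100 * 100 / 120
= 10000 / 120
= 83.33

83.33 damage


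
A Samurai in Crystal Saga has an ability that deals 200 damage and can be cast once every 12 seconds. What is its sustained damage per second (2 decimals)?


DPS = damage / cooldown
= 200 / 12
= 16.67

16.67 DPS


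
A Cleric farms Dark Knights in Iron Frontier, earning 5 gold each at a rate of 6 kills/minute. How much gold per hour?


Gold per minute = 5 * 6 = 30
Gold per hour = 30 * 60 = 1800

1800 gold/hour


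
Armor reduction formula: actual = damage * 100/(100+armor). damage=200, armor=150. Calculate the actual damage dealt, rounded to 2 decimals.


actual = 200 * 100 / (100 + 150)
= 200 * 100 / 250
= 20000 / 250
= 80.00

80.00 damage


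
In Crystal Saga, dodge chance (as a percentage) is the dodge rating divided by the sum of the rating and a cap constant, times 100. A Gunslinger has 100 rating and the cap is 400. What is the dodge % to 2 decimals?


dodge% = 100 / (100 + 400) * 100
= 100 / 500 * 100
= 0.2 * 100
= 20.00%

20.00%


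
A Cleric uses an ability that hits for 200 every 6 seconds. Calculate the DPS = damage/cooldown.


DPS = damage / cooldown
= 200 / 6
= 33.33

33.33 DPS


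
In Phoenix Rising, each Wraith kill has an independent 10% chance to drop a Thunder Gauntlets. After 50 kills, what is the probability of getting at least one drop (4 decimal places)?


P(at least one) = 1 - P(none) = 1 - (1-p)^n
p = 10/100 = 0.1
1 - p = 0.9
(1 - p)^50 = 0.9^50 = 0.005154
P(at least one) = 1 - 0.005154 = 0.9948

0.9948


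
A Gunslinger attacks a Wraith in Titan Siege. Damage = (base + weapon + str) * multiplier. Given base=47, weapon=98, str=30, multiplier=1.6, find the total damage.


Sum base + weapon + str = 47 + 98 + 30 = 175
Multiply by 1.6:
175 * 1.6 = 280.0

280.0 damage


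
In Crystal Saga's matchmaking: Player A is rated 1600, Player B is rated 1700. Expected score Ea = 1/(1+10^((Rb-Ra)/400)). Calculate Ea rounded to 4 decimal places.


Elo expected score: Ea = 1/(1 + 10^((Rb-Ra)/400))
Rb - Ra = 1700 - 1600 = 100
(Rb-Ra)/400 = 100/400 = 0.25
10^0.25 = 1.778279
Ea = 1/(1 + 1.778279) = 1/2.778279 = 0.3599

0.3599


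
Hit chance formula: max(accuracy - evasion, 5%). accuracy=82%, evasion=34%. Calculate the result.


accuracy - evasion = 82 - 34 = 48
Apply floor: max(48, 5) = 48
Hit chance = 48%

48%


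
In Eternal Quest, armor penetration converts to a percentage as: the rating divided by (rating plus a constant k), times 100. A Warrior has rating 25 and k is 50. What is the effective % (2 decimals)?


effective% = rating / (rating + k) * 100
= 25 / (25 + 50) * 100
= 25 / 75 * 100
= 0.333333 * 100
= 33.33%

33.33%


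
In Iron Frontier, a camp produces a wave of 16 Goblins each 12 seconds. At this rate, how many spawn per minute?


Spawns per minute = count * (60 / interval)
= 16 * (60 / 12)
= 16 * 5.0
= 80.0

80.0 per minute


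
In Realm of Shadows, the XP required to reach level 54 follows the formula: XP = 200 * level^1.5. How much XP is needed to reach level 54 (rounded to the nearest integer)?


XP = 200 * level^1.5
Substitute level = 54:
XP = 200 * 54^1.5
= 200 * 396.8173
= 79363

79363 XP


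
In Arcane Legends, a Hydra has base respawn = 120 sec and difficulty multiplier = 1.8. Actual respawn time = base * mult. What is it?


Respawn time = base * multiplier
= 120 * 1.8
= 216.0 seconds

216.0 seconds


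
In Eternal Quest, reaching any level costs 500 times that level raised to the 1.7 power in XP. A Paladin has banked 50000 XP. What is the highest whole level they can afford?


XP = 500 * level^1.7, so level = (XP / 500)^(1/1.7)
= (50000 / 500)^(1/1.7)
= 100.0^0.5882
= 15.0131
Floor: level = 15

level 15


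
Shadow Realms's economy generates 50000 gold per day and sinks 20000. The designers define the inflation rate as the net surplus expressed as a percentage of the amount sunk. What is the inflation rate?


Net gold = 50000 - 20000 = 30000
Inflation rate = net / sunk * 100 = 30000 / 20000 * 100
= 1.5 * 100
= 150.00%

150.00%


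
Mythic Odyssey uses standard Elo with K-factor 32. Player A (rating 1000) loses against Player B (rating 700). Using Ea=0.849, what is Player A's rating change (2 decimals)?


Elo update: delta = K * (S - Ea), where S = 0 (loses)
S - Ea = 0 - 0.849 = -0.849
Rating change = 32 * -0.849
= -27.17

-27.17 rating points


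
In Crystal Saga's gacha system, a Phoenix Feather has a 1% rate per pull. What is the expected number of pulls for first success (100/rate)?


Expected pulls for a geometric distribution = 1/p = 100 / rate%
= 100 / 1
= 100.0

100.0 pulls


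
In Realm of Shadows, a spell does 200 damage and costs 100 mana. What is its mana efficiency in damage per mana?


Efficiency = damage / mana
= 200 / 100
= 2.00

2.00 dmg/mana


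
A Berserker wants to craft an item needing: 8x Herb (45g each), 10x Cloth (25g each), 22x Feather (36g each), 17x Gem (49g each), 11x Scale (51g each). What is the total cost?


Cost breakdown:
  Herb: 8 * 45 = 360
  Cloth: 10 * 25 = 250
  Feather: 22 * 36 = 792
  Gem: 17 * 49 = 833
  Scale: 11 * 51 = 561
Total = 360 + 250 + 792 + 833 + 561 = 2796

2796 gold


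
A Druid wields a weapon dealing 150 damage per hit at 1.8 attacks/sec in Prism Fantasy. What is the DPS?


DPS = damage * attack_speed
= 150 * 1.8
= 270.0

270.0 DPS


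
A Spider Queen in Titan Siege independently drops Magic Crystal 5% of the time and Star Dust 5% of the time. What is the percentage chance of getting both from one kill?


For independent events, P(both) = P(A) * P(B)
= 5% * 5%
= 25 / 100 %
= 0.25%

0.25%


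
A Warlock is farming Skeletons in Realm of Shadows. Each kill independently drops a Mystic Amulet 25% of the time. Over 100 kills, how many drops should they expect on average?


Expected drops = kills * (drop_rate / 100)
= 100 * (25 / 100)
= 100 * 0.25
= 25.0

25.0 drops


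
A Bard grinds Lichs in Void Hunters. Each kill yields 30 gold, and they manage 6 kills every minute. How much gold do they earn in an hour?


Gold per minute = 30 * 6 = 180
Gold per hour = 180 * 60 = 10800

10800 gold/hour


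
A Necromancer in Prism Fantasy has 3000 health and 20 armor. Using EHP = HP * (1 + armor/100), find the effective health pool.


EHP = 3000 * (1 + 20/100)
= 3000 * (1 + 0.2)
= 3000 * 1.2
= 3600.0

3600.0 EHP


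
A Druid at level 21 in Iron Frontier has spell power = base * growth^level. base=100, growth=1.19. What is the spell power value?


value = base * growth^level
= 100 * 1.19^21
= 100 * 38.591014
= 3859.10

3859.10 spell power


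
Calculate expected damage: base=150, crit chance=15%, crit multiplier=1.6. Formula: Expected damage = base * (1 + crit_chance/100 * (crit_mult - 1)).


E[dmg] = base * (1 + crit_chance * (crit_mult - 1))
cc as decimal = 15/100 = 0.15
cm - 1 = 1.6 - 1 = 0.6
Bonus factor = 0.15 * 0.6 = 0.09
Total multiplier = 1 + 0.09 = 1.09
Expected damage = 150 * 1.09 = 163.50

163.50 damage


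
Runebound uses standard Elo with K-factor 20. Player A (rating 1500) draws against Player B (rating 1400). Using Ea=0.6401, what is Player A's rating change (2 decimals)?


Elo update: delta = K * (S - Ea), where S = 0.5 (draws)
S - Ea = 0.5 - 0.6401 = -0.1401
Rating change = 20 * -0.1401
= -2.80

-2.80 rating points


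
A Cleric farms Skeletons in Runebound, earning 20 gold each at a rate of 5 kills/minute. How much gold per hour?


Gold per minute = 20 * 5 = 100
Gold per hour = 100 * 60 = 6000

6000 gold/hour


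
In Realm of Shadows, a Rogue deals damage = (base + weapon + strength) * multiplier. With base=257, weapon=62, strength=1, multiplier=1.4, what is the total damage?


Sum base + weapon + str = 257 + 62 + 1 = 320
Multiply by 1.4:
320 * 1.4 = 448.0

448.0 damage


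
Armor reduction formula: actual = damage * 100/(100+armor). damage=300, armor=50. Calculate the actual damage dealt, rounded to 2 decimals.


actual = 300 * 100 / (100 + 50)
= 300 * 100 / 150
= 30000 / 150
= 200.00

200.00 damage


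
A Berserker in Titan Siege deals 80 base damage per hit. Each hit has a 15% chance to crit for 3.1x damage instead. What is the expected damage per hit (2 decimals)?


E[dmg] = base * (1 + crit_chance * (crit_mult - 1))
cc as decimal = 15/100 = 0.15
cm - 1 = 3.1 - 1 = 2.1
Bonus factor = 0.15 * 2.1 = 0.315
Total multiplier = 1 + 0.315 = 1.315
Expected damage = 80 * 1.315 = 105.20

105.20 damage


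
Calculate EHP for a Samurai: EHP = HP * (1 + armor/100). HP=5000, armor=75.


EHP = 5000 * (1 + 75/100)
= 5000 * (1 + 0.75)
= 5000 * 1.75
= 8750.0

8750.0 EHP


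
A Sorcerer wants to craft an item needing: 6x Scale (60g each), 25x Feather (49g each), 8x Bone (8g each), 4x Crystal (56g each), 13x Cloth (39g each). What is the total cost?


Cost breakdown:
  Scale: 6 * 60 = 360
  Feather: 25 * 49 = 1225
  Bone: 8 * 8 = 64
  Crystal: 4 * 56 = 224
  Cloth: 13 * 39 = 507
Total = 360 + 1225 + 64 + 224 + 507 = 2380

2380 gold


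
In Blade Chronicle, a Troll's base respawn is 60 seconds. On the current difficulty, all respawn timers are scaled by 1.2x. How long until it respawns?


Respawn time = base * multiplier
= 60 * 1.2
= 72.0 seconds

72.0 seconds


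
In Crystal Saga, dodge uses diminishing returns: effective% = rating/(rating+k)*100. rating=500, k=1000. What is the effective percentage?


effective% = rating / (rating + k) * 100
= 500 / (500 + 1000) * 100
= 500 / 1500 * 100
= 0.333333 * 100
= 33.33%

33.33%


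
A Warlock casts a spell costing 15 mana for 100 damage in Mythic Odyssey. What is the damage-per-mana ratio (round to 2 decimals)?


Efficiency = damage / mana
= 100 / 15
= 6.67

6.67 dmg/mana


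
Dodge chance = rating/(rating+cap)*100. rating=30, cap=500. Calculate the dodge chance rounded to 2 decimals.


dodge% = 30 / (30 + 500) * 100
= 30 / 530 * 100
= 0.056604 * 100
= 5.66%

5.66%


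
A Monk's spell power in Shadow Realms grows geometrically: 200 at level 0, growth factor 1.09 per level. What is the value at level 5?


value = base * growth^level
= 200 * 1.09^5
= 200 * 1.538624
= 307.72

307.72 spell power


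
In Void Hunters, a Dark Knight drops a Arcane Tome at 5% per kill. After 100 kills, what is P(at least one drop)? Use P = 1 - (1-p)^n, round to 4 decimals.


P(at least one) = 1 - P(none) = 1 - (1-p)^n
p = 5/100 = 0.05
1 - p = 0.95
(1 - p)^100 = 0.95^100 = 0.005921
P(at least one) = 1 - 0.005921 = 0.9941

0.9941


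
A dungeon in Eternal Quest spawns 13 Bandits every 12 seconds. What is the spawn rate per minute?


Spawns per minute = count * (60 / interval)
= 13 * (60 / 12)
= 13 * 5.0
= 65.0

65.0 per minute


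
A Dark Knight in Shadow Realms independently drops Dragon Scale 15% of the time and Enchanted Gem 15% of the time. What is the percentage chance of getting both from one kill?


For independent events, P(both) = P(A) * P(B)
= 15% * 15%
= 225 / 100 %
= 2.25%

2.25%


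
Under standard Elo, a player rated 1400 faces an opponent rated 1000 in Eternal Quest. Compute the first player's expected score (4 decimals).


Elo expected score: Ea = 1/(1 + 10^((Rb-Ra)/400))
Rb - Ra = 1000 - 1400 = -400
(Rb-Ra)/400 = -400/400 = -1.0
10^-1.0 = 0.1
Ea = 1/(1 + 0.1) = 1/1.1 = 0.9091

0.9091


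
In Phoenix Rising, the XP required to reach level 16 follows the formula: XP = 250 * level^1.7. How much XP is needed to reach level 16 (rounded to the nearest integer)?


XP = 250 * level^1.7
Substitute level = 16:
XP = 250 * 16^1.7
= 250 * 111.4305
= 27858

27858 XP


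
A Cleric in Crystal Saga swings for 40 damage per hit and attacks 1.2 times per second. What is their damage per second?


DPS = damage * attack_speed
= 40 * 1.2
= 48.0

48.0 DPS


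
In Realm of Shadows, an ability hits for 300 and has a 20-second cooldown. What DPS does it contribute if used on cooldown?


DPS = damage / cooldown
= 300 / 20
= 15.00

15.00 DPS


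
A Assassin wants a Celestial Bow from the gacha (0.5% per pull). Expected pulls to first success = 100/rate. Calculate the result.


Expected pulls for a geometric distribution = 1/p = 100 / rate%
= 100 / 0.5
= 200.0

200.0 pulls


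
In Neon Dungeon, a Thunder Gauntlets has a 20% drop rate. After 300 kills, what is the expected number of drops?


Expected drops = kills * (drop_rate / 100)
= 300 * (20 / 100)
= 300 * 0.2
= 60.0

60.0 drops


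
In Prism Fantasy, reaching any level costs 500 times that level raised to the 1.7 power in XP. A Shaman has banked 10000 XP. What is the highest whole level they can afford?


XP = 500 * level^1.7, so level = (XP / 500)^(1/1.7)
= (10000 / 500)^(1/1.7)
= 20.0^0.5882
= 5.8252
Floor: level = 5

level 5


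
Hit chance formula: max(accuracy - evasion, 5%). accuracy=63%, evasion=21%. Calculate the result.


accuracy - evasion = 63 - 21 = 42
Apply floor: max(42, 5) = 42
Hit chance = 42%

42%


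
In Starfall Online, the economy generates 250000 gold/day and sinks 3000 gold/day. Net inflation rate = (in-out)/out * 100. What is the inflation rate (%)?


Net gold = 250000 - 3000 = 247000
Inflation rate = net / sunk * 100 = 247000 / 3000 * 100
= 82.333333 * 100
= 8233.33%

8233.33%


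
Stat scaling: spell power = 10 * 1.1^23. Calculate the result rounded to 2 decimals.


value = base * growth^level
= 10 * 1.1^23
= 10 * 8.954302
= 89.54

89.54 spell power


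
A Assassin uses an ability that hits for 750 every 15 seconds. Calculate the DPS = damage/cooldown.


DPS = damage / cooldown
= 750 / 15
= 50.00

50.00 DPS


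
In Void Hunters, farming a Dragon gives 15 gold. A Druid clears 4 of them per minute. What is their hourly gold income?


Gold per minute = 15 * 4 = 60
Gold per hour = 60 * 60 = 3600

3600 gold/hour


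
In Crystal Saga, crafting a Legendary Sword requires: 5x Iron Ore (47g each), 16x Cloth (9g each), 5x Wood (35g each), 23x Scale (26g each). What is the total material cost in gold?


Cost breakdown:
  Iron Ore: 5 * 47 = 235
  Cloth: 16 * 9 = 144
  Wood: 5 * 35 = 175
  Scale: 23 * 26 = 598
Total = 235 + 144 + 175 + 598 = 1152

1152 gold


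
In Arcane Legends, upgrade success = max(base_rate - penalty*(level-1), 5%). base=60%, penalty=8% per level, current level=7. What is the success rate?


raw_rate = 60 - 8 * (7 - 1)
= 60 - 8 * 6
= 60 - 48
= 12
Apply floor: max(12, 5) = 12%

12%


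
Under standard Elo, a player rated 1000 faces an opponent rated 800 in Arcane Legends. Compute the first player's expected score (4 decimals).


Elo expected score: Ea = 1/(1 + 10^((Rb-Ra)/400))
Rb - Ra = 800 - 1000 = -200
(Rb-Ra)/400 = -200/400 = -0.5
10^-0.5 = 0.316228
Ea = 1/(1 + 0.316228) = 1/1.316228 = 0.7597

0.7597


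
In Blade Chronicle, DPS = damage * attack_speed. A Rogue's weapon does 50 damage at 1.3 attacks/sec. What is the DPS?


DPS = damage * attack_speed
= 50 * 1.3
= 65.0

65.0 DPS


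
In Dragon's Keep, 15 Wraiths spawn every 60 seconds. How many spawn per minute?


Spawns per minute = count * (60 / interval)
= 15 * (60 / 60)
= 15 * 1.0
= 15.0

15.0 per minute


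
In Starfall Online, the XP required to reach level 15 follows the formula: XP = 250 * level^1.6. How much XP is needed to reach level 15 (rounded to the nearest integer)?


XP = 250 * level^1.6
Substitute level = 15:
XP = 250 * 15^1.6
= 250 * 76.1633
= 19041

19041 XP


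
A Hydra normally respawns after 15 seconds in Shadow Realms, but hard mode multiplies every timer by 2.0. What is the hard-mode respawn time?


Respawn time = base * multiplier
= 15 * 2.0
= 30.0 seconds

30.0 seconds


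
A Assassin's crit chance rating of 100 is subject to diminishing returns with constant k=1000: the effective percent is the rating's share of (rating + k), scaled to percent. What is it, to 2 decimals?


effective% = rating / (rating + k) * 100
= 100 / (100 + 1000) * 100
= 100 / 1100 * 100
= 0.090909 * 100
= 9.09%

9.09%


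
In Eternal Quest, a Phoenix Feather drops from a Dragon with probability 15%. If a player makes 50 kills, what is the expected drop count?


Expected drops = kills * (drop_rate / 100)
= 50 * (15 / 100)
= 50 * 0.15
= 7.5

7.5 drops


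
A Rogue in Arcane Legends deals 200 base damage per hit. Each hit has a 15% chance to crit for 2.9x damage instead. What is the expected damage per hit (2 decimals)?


E[dmg] = base * (1 + crit_chance * (crit_mult - 1))
cc as decimal = 15/100 = 0.15
cm - 1 = 2.9 - 1 = 1.9
Bonus factor = 0.15 * 1.9 = 0.285
Total multiplier = 1 + 0.285 = 1.285
Expected damage = 200 * 1.285 = 257.00

257.00 damage


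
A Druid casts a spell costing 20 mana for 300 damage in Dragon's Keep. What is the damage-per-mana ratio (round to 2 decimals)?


Efficiency = damage / mana
= 300 / 20
= 15.00

15.00 dmg/mana


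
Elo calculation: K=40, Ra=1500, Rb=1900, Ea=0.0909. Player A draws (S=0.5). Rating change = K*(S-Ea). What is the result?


Elo update: delta = K * (S - Ea), where S = 0.5 (draws)
S - Ea = 0.5 - 0.0909 = 0.4091
Rating change = 40 * 0.4091
= 16.36

16.36 rating points


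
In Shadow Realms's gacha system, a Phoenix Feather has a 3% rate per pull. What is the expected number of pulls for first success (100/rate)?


Expected pulls for a geometric distribution = 1/p = 100 / rate%
= 100 / 3
= 33.33

33.33 pulls


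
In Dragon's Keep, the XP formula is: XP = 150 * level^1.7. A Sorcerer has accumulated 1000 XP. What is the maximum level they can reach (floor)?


XP = 150 * level^1.7, so level = (XP / 150)^(1/1.7)
= (1000 / 150)^(1/1.7)
= 6.6667^0.5882
= 3.0525
Floor: level = 3

level 3


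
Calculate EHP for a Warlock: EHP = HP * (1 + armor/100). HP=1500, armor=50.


EHP = 1500 * (1 + 50/100)
= 1500 * (1 + 0.5)
= 1500 * 1.5
= 2250.0

2250.0 EHP


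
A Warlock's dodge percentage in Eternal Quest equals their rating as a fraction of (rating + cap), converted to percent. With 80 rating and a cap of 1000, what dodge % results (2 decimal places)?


dodge% = 80 / (80 + 1000) * 100
= 80 / 1080 * 100
= 0.074074 * 100
= 7.41%

7.41%


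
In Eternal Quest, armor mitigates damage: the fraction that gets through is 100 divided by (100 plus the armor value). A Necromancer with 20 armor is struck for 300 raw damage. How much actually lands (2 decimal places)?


actual = 300 * 100 / (100 + 20)
= 300 * 100 / 120
= 30000 / 120
= 250.00

250.00 damage


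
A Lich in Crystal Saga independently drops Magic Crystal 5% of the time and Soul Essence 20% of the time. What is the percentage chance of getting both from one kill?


For independent events, P(both) = P(A) * P(B)
= 5% * 20%
= 100 / 100 %
= 1.0%

1.0%


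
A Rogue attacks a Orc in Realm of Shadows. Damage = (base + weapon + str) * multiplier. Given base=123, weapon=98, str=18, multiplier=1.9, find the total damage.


Sum base + weapon + str = 123 + 98 + 18 = 239
Multiply by 1.9:
239 * 1.9 = 454.1

454.1 damage


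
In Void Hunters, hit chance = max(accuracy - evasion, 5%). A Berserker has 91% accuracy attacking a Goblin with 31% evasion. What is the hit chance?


accuracy - evasion = 91 - 31 = 60
Apply floor: max(60, 5) = 60
Hit chance = 60%

60%


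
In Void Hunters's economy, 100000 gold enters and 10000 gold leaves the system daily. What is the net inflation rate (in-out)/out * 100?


Net gold = 100000 - 10000 = 90000
Inflation rate = net / sunk * 100 = 90000 / 10000 * 100
= 9.0 * 100
= 900.00%

900.00%


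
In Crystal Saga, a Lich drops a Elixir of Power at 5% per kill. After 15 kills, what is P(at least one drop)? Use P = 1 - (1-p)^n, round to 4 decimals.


P(at least one) = 1 - P(none) = 1 - (1-p)^n
p = 5/100 = 0.05
1 - p = 0.95
(1 - p)^15 = 0.95^15 = 0.463291
P(at least one) = 1 - 0.463291 = 0.5367

0.5367


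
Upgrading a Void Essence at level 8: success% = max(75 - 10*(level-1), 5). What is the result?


raw_rate = 75 - 10 * (8 - 1)
= 75 - 10 * 7
= 75 - 70
= 5
Apply floor: max(5, 5) = 5%

5%


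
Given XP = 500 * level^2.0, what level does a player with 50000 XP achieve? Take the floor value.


XP = 500 * level^2.0, so level = (XP / 500)^(1/2.0)
= (50000 / 500)^(1/2.0)
= 100.0^0.5
= 10.0
Floor: level = 10

level 10


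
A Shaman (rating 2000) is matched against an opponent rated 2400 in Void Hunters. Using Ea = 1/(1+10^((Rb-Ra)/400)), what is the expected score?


Elo expected score: Ea = 1/(1 + 10^((Rb-Ra)/400))
Rb - Ra = 2400 - 2000 = 400
(Rb-Ra)/400 = 400/400 = 1.0
10^1.0 = 10.0
Ea = 1/(1 + 10.0) = 1/11.0 = 0.0909

0.0909


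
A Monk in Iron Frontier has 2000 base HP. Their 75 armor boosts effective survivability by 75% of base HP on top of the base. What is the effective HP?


EHP = 2000 * (1 + 75/100)
= 2000 * (1 + 0.75)
= 2000 * 1.75
= 3500.0

3500.0 EHP


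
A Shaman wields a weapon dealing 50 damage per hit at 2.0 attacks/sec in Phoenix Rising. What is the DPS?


DPS = damage * attack_speed
= 50 * 2.0
= 100.0

100.0 DPS


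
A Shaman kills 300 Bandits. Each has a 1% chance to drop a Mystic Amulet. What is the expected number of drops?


Expected drops = kills * (drop_rate / 100)
= 300 * (1 / 100)
= 300 * 0.01
= 3.0

3.0 drops


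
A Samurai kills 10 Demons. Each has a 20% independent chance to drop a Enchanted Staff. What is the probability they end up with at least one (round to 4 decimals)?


P(at least one) = 1 - P(none) = 1 - (1-p)^n
p = 20/100 = 0.2
1 - p = 0.8
(1 - p)^10 = 0.8^10 = 0.107374
P(at least one) = 1 - 0.107374 = 0.8926

0.8926


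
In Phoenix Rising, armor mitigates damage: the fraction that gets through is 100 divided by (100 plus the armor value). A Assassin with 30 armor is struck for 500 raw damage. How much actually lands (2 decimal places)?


actual = 500 * 100 / (100 + 30)
= 500 * 100 / 130
= 50000 / 130
= 384.62

384.62 damage


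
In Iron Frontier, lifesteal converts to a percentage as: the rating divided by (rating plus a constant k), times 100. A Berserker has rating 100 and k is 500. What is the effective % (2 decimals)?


effective% = rating / (rating + k) * 100
= 100 / (100 + 500) * 100
= 100 / 600 * 100
= 0.166667 * 100
= 16.67%

16.67%


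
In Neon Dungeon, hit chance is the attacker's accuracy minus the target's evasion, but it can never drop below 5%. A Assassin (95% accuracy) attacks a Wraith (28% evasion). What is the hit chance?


accuracy - evasion = 95 - 28 = 67
Apply floor: max(67, 5) = 67
Hit chance = 67%

67%


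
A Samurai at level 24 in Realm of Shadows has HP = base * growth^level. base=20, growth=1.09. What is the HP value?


value = base * growth^level
= 20 * 1.09^24
= 20 * 7.911083
= 158.22

158.22 HP


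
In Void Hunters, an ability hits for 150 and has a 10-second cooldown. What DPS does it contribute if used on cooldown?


DPS = damage / cooldown
= 150 / 10
= 15.00

15.00 DPS


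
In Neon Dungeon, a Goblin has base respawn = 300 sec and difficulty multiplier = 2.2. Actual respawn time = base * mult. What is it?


Respawn time = base * multiplier
= 300 * 2.2
= 660.0 seconds

660.0 seconds


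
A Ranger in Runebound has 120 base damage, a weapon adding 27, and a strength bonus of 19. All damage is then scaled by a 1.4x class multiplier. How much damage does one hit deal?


Sum base + weapon + str = 120 + 27 + 19 = 166
Multiply by 1.4:
166 * 1.4 = 232.4

232.4 damage


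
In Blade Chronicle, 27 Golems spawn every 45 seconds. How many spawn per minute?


Spawns per minute = count * (60 / interval)
= 27 * (60 / 45)
= 27 * 1.3333
= 36.0

36.0 per minute


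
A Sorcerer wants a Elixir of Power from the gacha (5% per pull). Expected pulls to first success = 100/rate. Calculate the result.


Expected pulls for a geometric distribution = 1/p = 100 / rate%
= 100 / 5
= 20.0

20.0 pulls


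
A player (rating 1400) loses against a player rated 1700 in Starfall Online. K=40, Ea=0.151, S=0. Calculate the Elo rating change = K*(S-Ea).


Elo update: delta = K * (S - Ea), where S = 0 (loses)
S - Ea = 0 - 0.151 = -0.151
Rating change = 40 * -0.151
= -6.04

-6.04 rating points


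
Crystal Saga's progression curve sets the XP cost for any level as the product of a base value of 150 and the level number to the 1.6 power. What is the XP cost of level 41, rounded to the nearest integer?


XP = 150 * level^1.6
Substitute level = 41:
XP = 150 * 41^1.6
= 150 * 380.5872
= 57088

57088 XP


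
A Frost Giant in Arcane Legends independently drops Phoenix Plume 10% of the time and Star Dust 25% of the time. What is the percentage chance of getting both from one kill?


For independent events, P(both) = P(A) * P(B)
= 10% * 25%
= 250 / 100 %
= 2.5%

2.5%


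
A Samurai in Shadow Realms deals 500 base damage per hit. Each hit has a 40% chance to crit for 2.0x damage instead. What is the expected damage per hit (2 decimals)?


E[dmg] = base * (1 + crit_chance * (crit_mult - 1))
cc as decimal = 40/100 = 0.4
cm - 1 = 2.0 - 1 = 1.0
Bonus factor = 0.4 * 1.0 = 0.4
Total multiplier = 1 + 0.4 = 1.4
Expected damage = 500 * 1.4 = 700.00

700.00 damage


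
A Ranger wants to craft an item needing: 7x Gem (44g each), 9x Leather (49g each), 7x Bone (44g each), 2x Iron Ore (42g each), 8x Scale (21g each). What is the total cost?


Cost breakdown:
  Gem: 7 * 44 = 308
  Leather: 9 * 49 = 441
  Bone: 7 * 44 = 308
  Iron Ore: 2 * 42 = 84
  Scale: 8 * 21 = 168
Total = 308 + 441 + 308 + 84 + 168 = 1309

1309 gold


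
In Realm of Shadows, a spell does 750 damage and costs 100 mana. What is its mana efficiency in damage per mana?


Efficiency = damage / mana
= 750 / 100
= 7.50

7.50 dmg/mana


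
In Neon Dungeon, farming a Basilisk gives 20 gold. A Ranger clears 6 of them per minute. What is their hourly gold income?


Gold per minute = 20 * 6 = 120
Gold per hour = 120 * 60 = 7200

7200 gold/hour


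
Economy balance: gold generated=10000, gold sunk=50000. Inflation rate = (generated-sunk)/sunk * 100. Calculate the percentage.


Net gold = 10000 - 50000 = -40000
Inflation rate = net / sunk * 100 = -40000 / 50000 * 100
= -0.8 * 100
= -80.00%

-80.00%


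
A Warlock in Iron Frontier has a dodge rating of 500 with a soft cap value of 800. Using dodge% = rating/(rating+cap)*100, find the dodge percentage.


dodge% = 500 / (500 + 800) * 100
= 500 / 1300 * 100
= 0.384615 * 100
= 38.46%

38.46%


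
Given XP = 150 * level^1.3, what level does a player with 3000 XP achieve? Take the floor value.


XP = 150 * level^1.3, so level = (XP / 150)^(1/1.3)
= (3000 / 150)^(1/1.3)
= 20.0^0.7692
= 10.0183
Floor: level = 10

level 10


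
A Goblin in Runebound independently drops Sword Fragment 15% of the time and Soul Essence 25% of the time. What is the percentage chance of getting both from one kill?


For independent events, P(both) = P(A) * P(B)
= 15% * 25%
= 375 / 100 %
= 3.75%

3.75%


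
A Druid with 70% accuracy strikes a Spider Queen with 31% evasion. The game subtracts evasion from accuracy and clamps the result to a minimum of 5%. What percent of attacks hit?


accuracy - evasion = 70 - 31 = 39
Apply floor: max(39, 5) = 39
Hit chance = 39%

39%


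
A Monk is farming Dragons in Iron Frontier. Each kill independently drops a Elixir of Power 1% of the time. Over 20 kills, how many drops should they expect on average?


Expected drops = kills * (drop_rate / 100)
= 20 * (1 / 100)
= 20 * 0.01
= 0.2

0.2 drops


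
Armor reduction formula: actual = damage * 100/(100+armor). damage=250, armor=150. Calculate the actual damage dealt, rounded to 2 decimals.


actual = 250 * 100 / (100 + 150)
= 250 * 100 / 250
= 25000 / 250
= 100.00

100.00 damage


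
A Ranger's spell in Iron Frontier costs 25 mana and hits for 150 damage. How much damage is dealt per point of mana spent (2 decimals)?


Efficiency = damage / mana
= 150 / 25
= 6.00

6.00 dmg/mana


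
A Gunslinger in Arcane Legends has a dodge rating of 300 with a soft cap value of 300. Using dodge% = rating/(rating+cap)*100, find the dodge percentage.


dodge% = 300 / (300 + 300) * 100
= 300 / 600 * 100
= 0.5 * 100
= 50.00%

50.00%


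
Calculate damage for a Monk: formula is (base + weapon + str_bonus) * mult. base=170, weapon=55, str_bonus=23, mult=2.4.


Sum base + weapon + str = 170 + 55 + 23 = 248
Multiply by 2.4:
248 * 2.4 = 595.2

595.2 damage


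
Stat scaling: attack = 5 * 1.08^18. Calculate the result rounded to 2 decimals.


value = base * growth^level
= 5 * 1.08^18
= 5 * 3.996019
= 19.98

19.98 attack


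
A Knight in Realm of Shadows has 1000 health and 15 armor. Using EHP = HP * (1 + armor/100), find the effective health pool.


EHP = 1000 * (1 + 15/100)
= 1000 * (1 + 0.15)
= 1000 * 1.15
= 1150.0

1150.0 EHP


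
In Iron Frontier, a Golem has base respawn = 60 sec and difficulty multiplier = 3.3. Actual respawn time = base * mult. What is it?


Respawn time = base * multiplier
= 60 * 3.3
= 198.0 seconds

198.0 seconds


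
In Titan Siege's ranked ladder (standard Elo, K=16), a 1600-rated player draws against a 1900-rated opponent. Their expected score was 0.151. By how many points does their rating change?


Elo update: delta = K * (S - Ea), where S = 0.5 (draws)
S - Ea = 0.5 - 0.151 = 0.349
Rating change = 16 * 0.349
= 5.58

5.58 rating points


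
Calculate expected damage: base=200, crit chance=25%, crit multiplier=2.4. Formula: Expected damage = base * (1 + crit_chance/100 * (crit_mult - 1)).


E[dmg] = base * (1 + crit_chance * (crit_mult - 1))
cc as decimal = 25/100 = 0.25
cm - 1 = 2.4 - 1 = 1.4
Bonus factor = 0.25 * 1.4 = 0.35
Total multiplier = 1 + 0.35 = 1.35
Expected damage = 200 * 1.35 = 270.00

270.00 damage


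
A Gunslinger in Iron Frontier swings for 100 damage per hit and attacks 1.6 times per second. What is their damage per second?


DPS = damage * attack_speed
= 100 * 1.6
= 160.0

160.0 DPS


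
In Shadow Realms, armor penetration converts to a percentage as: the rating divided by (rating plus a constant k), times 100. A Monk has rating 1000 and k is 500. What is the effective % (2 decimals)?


effective% = rating / (rating + k) * 100
= 1000 / (1000 + 500) * 100
= 1000 / 1500 * 100
= 0.666667 * 100
= 66.67%

66.67%


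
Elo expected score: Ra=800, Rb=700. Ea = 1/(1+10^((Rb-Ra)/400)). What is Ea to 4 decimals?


Elo expected score: Ea = 1/(1 + 10^((Rb-Ra)/400))
Rb - Ra = 700 - 800 = -100
(Rb-Ra)/400 = -100/400 = -0.25
10^-0.25 = 0.562341
Ea = 1/(1 + 0.562341) = 1/1.562341 = 0.6401

0.6401


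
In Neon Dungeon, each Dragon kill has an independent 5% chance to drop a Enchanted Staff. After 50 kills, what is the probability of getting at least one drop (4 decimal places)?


P(at least one) = 1 - P(none) = 1 - (1-p)^n
p = 5/100 = 0.05
1 - p = 0.95
(1 - p)^50 = 0.95^50 = 0.076945
P(at least one) = 1 - 0.076945 = 0.9231

0.9231


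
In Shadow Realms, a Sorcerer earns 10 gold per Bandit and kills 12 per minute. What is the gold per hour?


Gold per minute = 10 * 12 = 120
Gold per hour = 120 * 60 = 7200

7200 gold/hour


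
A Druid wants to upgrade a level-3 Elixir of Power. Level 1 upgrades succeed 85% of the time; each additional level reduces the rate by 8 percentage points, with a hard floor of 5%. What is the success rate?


raw_rate = 85 - 8 * (3 - 1)
= 85 - 8 * 2
= 85 - 16
= 69
Apply floor: max(69, 5) = 69%

69%


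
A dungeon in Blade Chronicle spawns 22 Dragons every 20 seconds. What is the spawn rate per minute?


Spawns per minute = count * (60 / interval)
= 22 * (60 / 20)
= 22 * 3.0
= 66.0

66.0 per minute


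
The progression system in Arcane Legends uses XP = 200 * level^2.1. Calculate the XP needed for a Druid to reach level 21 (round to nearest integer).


XP = 200 * level^2.1
Substitute level = 21:
XP = 200 * 21^2.1
= 200 * 597.944
= 119589

119589 XP


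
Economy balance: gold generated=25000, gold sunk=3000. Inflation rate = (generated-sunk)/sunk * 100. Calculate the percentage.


Net gold = 25000 - 3000 = 22000
Inflation rate = net / sunk * 100 = 22000 / 3000 * 100
= 7.333333 * 100
= 733.33%

733.33%


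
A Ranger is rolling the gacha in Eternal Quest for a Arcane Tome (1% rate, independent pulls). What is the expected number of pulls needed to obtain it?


Expected pulls for a geometric distribution = 1/p = 100 / rate%
= 100 / 1
= 100.0

100.0 pulls


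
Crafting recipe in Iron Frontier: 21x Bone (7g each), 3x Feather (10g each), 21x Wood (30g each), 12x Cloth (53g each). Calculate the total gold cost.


Cost breakdown:
  Bone: 21 * 7 = 147
  Feather: 3 * 10 = 30
  Wood: 21 * 30 = 630
  Cloth: 12 * 53 = 636
Total = 147 + 30 + 630 + 636 = 1443

1443 gold


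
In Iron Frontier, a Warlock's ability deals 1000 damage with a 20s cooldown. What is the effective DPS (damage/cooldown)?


DPS = damage / cooldown
= 1000 / 20
= 50.00

50.00 DPS


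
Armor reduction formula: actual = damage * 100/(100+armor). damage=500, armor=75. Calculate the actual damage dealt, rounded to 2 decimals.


actual = 500 * 100 / (100 + 75)
= 500 * 100 / 175
= 50000 / 175
= 285.71

285.71 damage


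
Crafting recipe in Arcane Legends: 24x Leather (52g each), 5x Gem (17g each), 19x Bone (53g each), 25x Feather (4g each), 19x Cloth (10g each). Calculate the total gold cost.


Cost breakdown:
  Leather: 24 * 52 = 1248
  Gem: 5 * 17 = 85
  Bone: 19 * 53 = 1007
  Feather: 25 * 4 = 100
  Cloth: 19 * 10 = 190
Total = 1248 + 85 + 1007 + 100 + 190 = 2630

2630 gold


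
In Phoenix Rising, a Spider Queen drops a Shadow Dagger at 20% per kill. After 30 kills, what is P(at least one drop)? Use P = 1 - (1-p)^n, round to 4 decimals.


P(at least one) = 1 - P(none) = 1 - (1-p)^n
p = 20/100 = 0.2
1 - p = 0.8
(1 - p)^30 = 0.8^30 = 0.001238
P(at least one) = 1 - 0.001238 = 0.9988

0.9988


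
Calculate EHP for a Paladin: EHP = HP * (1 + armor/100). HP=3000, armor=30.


EHP = 3000 * (1 + 30/100)
= 3000 * (1 + 0.3)
= 3000 * 1.3
= 3900.0

3900.0 EHP


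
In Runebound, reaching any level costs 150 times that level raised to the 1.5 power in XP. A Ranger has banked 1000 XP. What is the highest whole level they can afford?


XP = 150 * level^1.5, so level = (XP / 150)^(1/1.5)
= (1000 / 150)^(1/1.5)
= 6.6667^0.6667
= 3.5422
Floor: level = 3

level 3


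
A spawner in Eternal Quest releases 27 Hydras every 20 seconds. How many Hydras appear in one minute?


Spawns per minute = count * (60 / interval)
= 27 * (60 / 20)
= 27 * 3.0
= 81.0

81.0 per minute


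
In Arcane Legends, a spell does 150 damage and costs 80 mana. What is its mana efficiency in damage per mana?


Efficiency = damage / mana
= 150 / 80
= 1.88

1.88 dmg/mana


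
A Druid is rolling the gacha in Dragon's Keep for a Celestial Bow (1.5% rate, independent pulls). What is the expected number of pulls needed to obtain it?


Expected pulls for a geometric distribution = 1/p = 100 / rate%
= 100 / 1.5
= 66.67

66.67 pulls


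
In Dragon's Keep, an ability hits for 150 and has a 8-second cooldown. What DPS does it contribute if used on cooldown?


DPS = damage / cooldown
= 150 / 8
= 18.75

18.75 DPS


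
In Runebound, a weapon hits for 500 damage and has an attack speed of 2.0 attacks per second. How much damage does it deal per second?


DPS = damage * attack_speed
= 500 * 2.0
= 1000.0

1000.0 DPS


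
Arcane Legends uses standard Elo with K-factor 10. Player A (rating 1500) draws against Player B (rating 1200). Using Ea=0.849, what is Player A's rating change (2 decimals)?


Elo update: delta = K * (S - Ea), where S = 0.5 (draws)
S - Ea = 0.5 - 0.849 = -0.349
Rating change = 10 * -0.349
= -3.49

-3.49 rating points


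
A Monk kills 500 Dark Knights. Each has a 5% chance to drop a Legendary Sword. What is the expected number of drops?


Expected drops = kills * (drop_rate / 100)
= 500 * (5 / 100)
= 500 * 0.05
= 25.0

25.0 drops


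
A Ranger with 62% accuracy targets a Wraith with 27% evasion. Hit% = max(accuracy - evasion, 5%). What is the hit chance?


accuracy - evasion = 62 - 27 = 35
Apply floor: max(35, 5) = 35
Hit chance = 35%

35%


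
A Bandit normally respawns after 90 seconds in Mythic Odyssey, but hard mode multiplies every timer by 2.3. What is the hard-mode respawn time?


Respawn time = base * multiplier
= 90 * 2.3
= 207.0 seconds

207.0 seconds


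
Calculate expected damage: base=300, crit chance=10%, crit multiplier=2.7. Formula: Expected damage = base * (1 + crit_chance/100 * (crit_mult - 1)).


E[dmg] = base * (1 + crit_chance * (crit_mult - 1))
cc as decimal = 10/100 = 0.1
cm - 1 = 2.7 - 1 = 1.7
Bonus factor = 0.1 * 1.7 = 0.17
Total multiplier = 1 + 0.17 = 1.17
Expected damage = 300 * 1.17 = 351.00

351.00 damage


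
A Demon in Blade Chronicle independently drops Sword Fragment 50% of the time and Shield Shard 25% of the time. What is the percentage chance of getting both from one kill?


For independent events, P(both) = P(A) * P(B)
= 50% * 25%
= 1250 / 100 %
= 12.5%

12.5%


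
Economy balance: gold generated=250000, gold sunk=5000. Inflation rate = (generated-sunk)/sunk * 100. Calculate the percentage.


Net gold = 250000 - 5000 = 245000
Inflation rate = net / sunk * 100 = 245000 / 5000 * 100
= 49.0 * 100
= 4900.00%

4900.00%
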